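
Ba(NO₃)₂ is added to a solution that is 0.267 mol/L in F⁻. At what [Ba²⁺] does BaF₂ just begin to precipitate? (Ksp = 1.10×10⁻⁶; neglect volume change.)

1.54×10⁻⁵ M

Precipitation of each salt begins when its ion product equals Ksp.
BaF₂(s) ⇌ Ba²⁺(aq) + 2 F⁻(aq)
Ksp = [Ba²⁺][F⁻]^2 = [Ba²⁺](0.267)^2
[Ba²⁺] = 1.10×10⁻⁶ / (0.267)^2 = 1.54×10⁻⁵
[Ba²⁺] = 1.54×10⁻⁵ mol/L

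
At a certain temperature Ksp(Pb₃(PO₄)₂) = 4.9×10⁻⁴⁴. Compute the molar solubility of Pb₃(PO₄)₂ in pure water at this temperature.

Pb₃(PO₄)₂(s) ⇌ 3 Pb²⁺(aq) + 2 PO₄³⁻(aq)
Call the molar solubility s, so that [Pb²⁺] = 3s and [PO₄³⁻] = 2s.
Ksp = [Pb²⁺]^3[PO₄³⁻]^2 = (3s)^3 · (2s)^2 = 108s^5
108s^5 = 4.9×10⁻⁴⁴  ⇒  s^5 = 4.5×10⁻⁴⁶
s = 8.5×10⁻¹⁰ M

8.5×10⁻¹⁰ M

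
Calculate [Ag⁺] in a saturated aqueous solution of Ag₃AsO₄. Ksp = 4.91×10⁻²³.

Ag₃AsO₄(s) ⇌ 3 Ag⁺(aq) + AsO₄³⁻(aq)
With molar solubility s: [Ag⁺] = 3s, [AsO₄³⁻] = s.
Ksp = [Ag⁺]^3[AsO₄³⁻] = (3s)^3 · s = 27s^4 = 4.91×10⁻²³
s = 1.16×10⁻⁶ mol L⁻¹
[Ag⁺] = 3s = 3.48×10⁻⁶ mol L⁻¹

3.48×10⁻⁶ M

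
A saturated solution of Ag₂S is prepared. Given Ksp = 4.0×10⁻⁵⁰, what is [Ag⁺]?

Ag₂S(s) ⇌ 2 Ag⁺(aq) + S²⁻(aq)
For each mole of Ag₂S that dissolves per liter, [Ag⁺] = 2s and [S²⁻] = s; let s denote this solubility.
Ksp = [Ag⁺]^2[S²⁻] = (2s)^2 · s = 4s^3 = 4.0×10⁻⁵⁰
s = 2.2×10⁻¹⁷ mol/L
[Ag⁺] = 2s = 4.3×10⁻¹⁷ mol/L

4.3×10⁻¹⁷ M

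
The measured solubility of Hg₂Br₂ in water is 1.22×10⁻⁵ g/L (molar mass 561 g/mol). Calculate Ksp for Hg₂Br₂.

Ksp = 4.11×10⁻²³

s = (1.22×10⁻⁵ g L⁻¹)/(561 g mol⁻¹) = 2.1747×10⁻⁸ M
Hg₂Br₂(s) ⇌ Hg₂²⁺(aq) + 2 Br⁻(aq)
Call the molar solubility s, so that [Hg₂²⁺] = s and [Br⁻] = 2s.
Ksp = [Hg₂²⁺][Br⁻]^2 = s · (2s)^2 = 4s^3
Ksp = 4 × (2.1747×10⁻⁸)^3 = 4.11×10⁻²³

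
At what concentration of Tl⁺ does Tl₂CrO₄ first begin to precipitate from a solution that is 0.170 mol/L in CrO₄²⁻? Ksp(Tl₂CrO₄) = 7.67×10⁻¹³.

Each salt precipitates once Q = Ksp for that salt.
Tl₂CrO₄(s) ⇌ 2 Tl⁺(aq) + CrO₄²⁻(aq)
Ksp = [Tl⁺]^2[CrO₄²⁻] = [Tl⁺]^2(0.170)
[Tl⁺]^2 = 7.67×10⁻¹³ / (0.170) = 4.51×10⁻¹²
[Tl⁺] = 2.12×10⁻⁶ mol/L

2.12×10⁻⁶ M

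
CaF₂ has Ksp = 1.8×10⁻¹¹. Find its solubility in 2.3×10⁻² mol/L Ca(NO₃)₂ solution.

1.4×10⁻⁵ M

CaF₂(s) ⇌ Ca²⁺(aq) + 2 F⁻(aq)
With Ca²⁺ already at 2.3×10⁻² mol/L and s small, take [Ca²⁺] ≈ 2.3×10⁻² mol/L and [F⁻] = 2s.
Ksp = [Ca²⁺][F⁻]^2 = (2.3×10⁻²)(2s)^2
(2s)^2 = 1.8×10⁻¹¹ / (2.3×10⁻²) = 7.8×10⁻¹⁰
s = 1.4×10⁻⁵ mol/L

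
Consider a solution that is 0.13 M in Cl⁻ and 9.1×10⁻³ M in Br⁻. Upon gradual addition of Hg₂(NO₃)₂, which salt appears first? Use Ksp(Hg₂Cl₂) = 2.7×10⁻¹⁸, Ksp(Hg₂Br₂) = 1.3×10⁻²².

Precipitation begins when Q = Ksp.
For Hg₂Cl₂: [Hg₂²⁺] = (Ksp/[Cl⁻]^2) = 1.6×10⁻¹⁶ M
For Hg₂Br₂: [Hg₂²⁺] = (Ksp/[Br⁻]^2) = 1.6×10⁻¹⁸ M
Hg₂Br₂ requires the lower [Hg₂²⁺], so it precipitates first.

Hg₂Br₂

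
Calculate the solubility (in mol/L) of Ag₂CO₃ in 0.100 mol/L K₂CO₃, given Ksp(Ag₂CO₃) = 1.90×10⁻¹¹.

6.89×10⁻⁶ M

Ag₂CO₃(s) ⇌ 2 Ag⁺(aq) + CO₃²⁻(aq)
Let s be the solubility of Ag₂CO₃ here. The common ion gives [CO₃²⁻] ≈ 0.100 mol/L, and [Ag⁺] = 2s.
Ksp = [Ag⁺]^2[CO₃²⁻] = (2s)^2(0.100)
(2s)^2 = 1.90×10⁻¹¹ / (0.100) = 1.90×10⁻¹⁰
s = 6.89×10⁻⁶ mol/L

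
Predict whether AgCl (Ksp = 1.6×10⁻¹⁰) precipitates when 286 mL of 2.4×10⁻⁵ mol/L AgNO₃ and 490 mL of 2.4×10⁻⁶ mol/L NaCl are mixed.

No

The combined volume is 776 mL.
[Ag⁺] = (2.4×10⁻⁵)(286)/776 = 8.8×10⁻⁶ mol/L
[Cl⁻] = (2.4×10⁻⁶)(490)/776 = 1.5×10⁻⁶ mol/L
Q = [Ag⁺][Cl⁻] = 1.3×10⁻¹¹
Q = 1.3×10⁻¹¹ < Ksp = 1.6×10⁻¹⁰, so the solution is unsaturated and no precipitate forms.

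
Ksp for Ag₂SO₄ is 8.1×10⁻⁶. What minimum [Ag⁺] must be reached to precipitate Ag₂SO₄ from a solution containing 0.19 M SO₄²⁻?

Precipitation of each salt begins when its ion product equals Ksp.
Ag₂SO₄(s) ⇌ 2 Ag⁺(aq) + SO₄²⁻(aq)
Ksp = [Ag⁺]^2[SO₄²⁻] = [Ag⁺]^2(0.19)
[Ag⁺]^2 = 8.1×10⁻⁶ / (0.19) = 4.3×10⁻⁵
[Ag⁺] = 6.5×10⁻³ M

6.5×10⁻³ M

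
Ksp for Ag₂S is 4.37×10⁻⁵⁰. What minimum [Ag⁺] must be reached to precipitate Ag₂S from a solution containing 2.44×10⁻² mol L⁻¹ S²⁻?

1.34×10⁻²⁴ M

Each salt precipitates once Q = Ksp for that salt.
Ag₂S(s) ⇌ 2 Ag⁺(aq) + S²⁻(aq)
Ksp = [Ag⁺]^2[S²⁻] = [Ag⁺]^2(2.44×10⁻²)
[Ag⁺]^2 = 4.37×10⁻⁵⁰ / (2.44×10⁻²) = 1.79×10⁻⁴⁸
[Ag⁺] = 1.34×10⁻²⁴ mol L⁻¹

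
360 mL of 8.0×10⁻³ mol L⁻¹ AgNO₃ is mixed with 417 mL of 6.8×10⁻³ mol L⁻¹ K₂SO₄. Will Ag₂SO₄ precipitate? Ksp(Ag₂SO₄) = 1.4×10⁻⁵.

Total volume after mixing = 360 + 417 = 777 mL.
[Ag⁺] = (8.0×10⁻³)(360)/777 = 3.7×10⁻³ mol L⁻¹
[SO₄²⁻] = (6.8×10⁻³)(417)/777 = 3.6×10⁻³ mol L⁻¹
Q = [Ag⁺]^2[SO₄²⁻] = 5.0×10⁻⁸
Since Q (5.0×10⁻⁸) is less than Ksp (1.4×10⁻⁵), no Ag₂SO₄ precipitates.

No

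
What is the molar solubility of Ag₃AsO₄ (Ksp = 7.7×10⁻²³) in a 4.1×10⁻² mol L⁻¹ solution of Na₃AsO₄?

Ag₃AsO₄(s) ⇌ 3 Ag⁺(aq) + AsO₄³⁻(aq)
With AsO₄³⁻ already at 4.1×10⁻² mol L⁻¹ and s small, take [AsO₄³⁻] ≈ 4.1×10⁻² mol L⁻¹ and [Ag⁺] = 3s.
Ksp = [Ag⁺]^3[AsO₄³⁻] = (3s)^3(4.1×10⁻²)
(3s)^3 = 7.7×10⁻²³ / (4.1×10⁻²) = 1.9×10⁻²¹
s = 4.1×10⁻⁸ mol L⁻¹

4.1×10⁻⁸ M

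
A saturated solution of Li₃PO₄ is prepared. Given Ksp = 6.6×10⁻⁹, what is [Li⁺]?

1.2×10⁻² M

Li₃PO₄(s) ⇌ 3 Li⁺(aq) + PO₄³⁻(aq)
With molar solubility s: [Li⁺] = 3s, [PO₄³⁻] = s.
Ksp = [Li⁺]^3[PO₄³⁻] = (3s)^3 · s = 27s^4 = 6.6×10⁻⁹
s = 4.0×10⁻³ mol L⁻¹
[Li⁺] = 3s = 1.2×10⁻² mol L⁻¹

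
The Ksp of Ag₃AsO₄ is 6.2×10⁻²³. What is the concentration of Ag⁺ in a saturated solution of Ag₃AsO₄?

3.7×10⁻⁶ M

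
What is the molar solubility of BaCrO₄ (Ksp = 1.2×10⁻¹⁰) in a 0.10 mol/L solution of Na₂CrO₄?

BaCrO₄(s) ⇌ Ba²⁺(aq) + CrO₄²⁻(aq)
With CrO₄²⁻ already at 0.10 mol/L and s small, take [CrO₄²⁻] ≈ 0.10 mol/L and [Ba²⁺] = s.
Ksp = [Ba²⁺][CrO₄²⁻] = s(0.10)
s = 1.2×10⁻¹⁰ / (0.10) = 1.2×10⁻⁹
s = 1.2×10⁻⁹ mol/L

1.2×10⁻⁹ M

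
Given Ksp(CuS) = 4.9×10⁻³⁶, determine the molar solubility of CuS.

CuS(s) ⇌ Cu²⁺(aq) + S²⁻(aq)
Call the molar solubility s, so that [Cu²⁺] = s and [S²⁻] = s.
Ksp = [Cu²⁺][S²⁻] = s · s = s^2
s^2 = 4.9×10⁻³⁶
Taking the 2nd root, s = 2.2×10⁻¹⁸ mol/L.

2.2×10⁻¹⁸ M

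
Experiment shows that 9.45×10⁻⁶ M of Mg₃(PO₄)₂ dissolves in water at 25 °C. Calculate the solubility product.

Ksp = 8.14×10⁻²⁴

Mg₃(PO₄)₂(s) ⇌ 3 Mg²⁺(aq) + 2 PO₄³⁻(aq)
For each mole of Mg₃(PO₄)₂ that dissolves per liter, [Mg²⁺] = 3s and [PO₄³⁻] = 2s; let s denote this solubility.
Ksp = [Mg²⁺]^3[PO₄³⁻]^2 = (3s)^3 · (2s)^2 = 108s^5
Ksp = 108 × (9.45×10⁻⁶)^5 = 8.14×10⁻²⁴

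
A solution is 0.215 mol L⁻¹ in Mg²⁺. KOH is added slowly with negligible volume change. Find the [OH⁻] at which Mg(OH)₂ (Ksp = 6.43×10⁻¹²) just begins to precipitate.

A salt starts to precipitate once the ion product Q reaches its Ksp.
Mg(OH)₂(s) ⇌ Mg²⁺(aq) + 2 OH⁻(aq)
Ksp = [Mg²⁺][OH⁻]^2 = [OH⁻]^2(0.215)
[OH⁻]^2 = 6.43×10⁻¹² / (0.215) = 2.99×10⁻¹¹
[OH⁻] = 5.47×10⁻⁶ mol L⁻¹

5.47×10⁻⁶ M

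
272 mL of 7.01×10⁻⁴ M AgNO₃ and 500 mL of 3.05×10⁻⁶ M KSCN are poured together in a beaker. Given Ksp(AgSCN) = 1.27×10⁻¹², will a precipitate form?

Yes

After mixing, V = 272 mL + 500 mL = 772 mL.
[Ag⁺] = (7.01×10⁻⁴)(272)/772 = 2.47×10⁻⁴ M
[SCN⁻] = (3.05×10⁻⁶)(500)/772 = 1.98×10⁻⁶ M
Q = [Ag⁺][SCN⁻] = 4.88×10⁻¹⁰
Since Q (4.88×10⁻¹⁰) exceeds Ksp (1.27×10⁻¹²), AgSCN will precipitate.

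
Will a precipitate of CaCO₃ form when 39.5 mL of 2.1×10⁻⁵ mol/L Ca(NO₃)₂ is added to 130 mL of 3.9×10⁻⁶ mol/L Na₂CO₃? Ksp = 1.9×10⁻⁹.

The combined volume is 169.5 mL.
[Ca²⁺] = (2.1×10⁻⁵)(39.5)/169.5 = 4.9×10⁻⁶ mol/L
[CO₃²⁻] = (3.9×10⁻⁶)(130)/169.5 = 3.0×10⁻⁶ mol/L
Q = [Ca²⁺][CO₃²⁻] = 1.5×10⁻¹¹
Q < Ksp (1.5×10⁻¹¹ vs 1.9×10⁻⁹); the solution remains unsaturated and no precipitate forms.

No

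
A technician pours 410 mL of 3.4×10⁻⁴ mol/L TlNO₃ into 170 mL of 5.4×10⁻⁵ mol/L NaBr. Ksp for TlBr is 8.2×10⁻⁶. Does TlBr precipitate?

No

After mixing, V = 410 mL + 170 mL = 580 mL.
[Tl⁺] = (3.4×10⁻⁴)(410)/580 = 2.4×10⁻⁴ mol/L
[Br⁻] = (5.4×10⁻⁵)(170)/580 = 1.6×10⁻⁵ mol/L
Q = [Tl⁺][Br⁻] = 3.8×10⁻⁹
Q = 3.8×10⁻⁹ < Ksp = 8.2×10⁻⁶, so the solution is unsaturated and no precipitate forms.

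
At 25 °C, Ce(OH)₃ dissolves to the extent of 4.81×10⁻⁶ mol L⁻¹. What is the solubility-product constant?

Ksp = 1.45×10⁻²⁰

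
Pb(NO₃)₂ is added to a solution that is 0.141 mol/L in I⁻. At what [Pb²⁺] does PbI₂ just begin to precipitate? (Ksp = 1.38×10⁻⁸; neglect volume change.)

6.94×10⁻⁷ M

A salt starts to precipitate once the ion product Q reaches its Ksp.
PbI₂(s) ⇌ Pb²⁺(aq) + 2 I⁻(aq)
Ksp = [Pb²⁺][I⁻]^2 = [Pb²⁺](0.141)^2
[Pb²⁺] = 1.38×10⁻⁸ / (0.141)^2 = 6.94×10⁻⁷
[Pb²⁺] = 6.94×10⁻⁷ mol/L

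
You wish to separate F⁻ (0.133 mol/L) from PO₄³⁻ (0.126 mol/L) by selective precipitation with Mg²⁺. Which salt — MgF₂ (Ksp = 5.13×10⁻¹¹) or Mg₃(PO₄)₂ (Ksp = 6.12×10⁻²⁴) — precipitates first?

MgF₂

The threshold for precipitation is Q = Ksp.
For MgF₂: [Mg²⁺] = (Ksp/[F⁻]^2) = 2.90×10⁻⁹ mol/L
For Mg₃(PO₄)₂: [Mg²⁺] = (Ksp/[PO₄³⁻]^2)^(1/3) = 7.28×10⁻⁸ mol/L
MgF₂ requires the lower [Mg²⁺], so it precipitates first.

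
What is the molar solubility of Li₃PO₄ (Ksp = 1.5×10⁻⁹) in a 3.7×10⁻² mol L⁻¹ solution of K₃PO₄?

1.1×10⁻³ M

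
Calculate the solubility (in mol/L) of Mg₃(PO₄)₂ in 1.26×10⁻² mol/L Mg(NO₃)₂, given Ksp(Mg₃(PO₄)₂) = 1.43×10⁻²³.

Mg₃(PO₄)₂(s) ⇌ 3 Mg²⁺(aq) + 2 PO₄³⁻(aq)
The solution already contains Mg²⁺ at 1.26×10⁻² mol/L. Let s be the molar solubility of Mg₃(PO₄)₂.
[Mg²⁺] ≈ 1.26×10⁻² mol/L (common ion dominates); [PO₄³⁻] = 2s.
Ksp = [Mg²⁺]^3[PO₄³⁻]^2 = (1.26×10⁻²)^3(2s)^2
(2s)^2 = 1.43×10⁻²³ / (1.26×10⁻²)^3 = 7.15×10⁻¹⁸
s = 1.34×10⁻⁹ mol/L

1.34×10⁻⁹ M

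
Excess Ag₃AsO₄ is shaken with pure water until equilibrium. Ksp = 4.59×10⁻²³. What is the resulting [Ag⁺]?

3.43×10⁻⁶ M

Ag₃AsO₄(s) ⇌ 3 Ag⁺(aq) + AsO₄³⁻(aq)
If s mol/L of Ag₃AsO₄ dissolves, [Ag⁺] = 3s and [AsO₄³⁻] = s.
Ksp = [Ag⁺]^3[AsO₄³⁻] = (3s)^3 · s = 27s^4 = 4.59×10⁻²³
s = 1.14×10⁻⁶ M
[Ag⁺] = 3s = 3.43×10⁻⁶ M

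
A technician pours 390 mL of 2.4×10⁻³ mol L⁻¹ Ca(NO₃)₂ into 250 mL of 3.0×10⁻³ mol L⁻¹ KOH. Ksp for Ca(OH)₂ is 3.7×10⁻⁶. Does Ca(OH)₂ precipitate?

No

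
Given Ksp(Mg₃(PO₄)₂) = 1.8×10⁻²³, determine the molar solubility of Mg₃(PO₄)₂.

Mg₃(PO₄)₂(s) ⇌ 3 Mg²⁺(aq) + 2 PO₄³⁻(aq)
If s mol/L of Mg₃(PO₄)₂ dissolves, [Mg²⁺] = 3s and [PO₄³⁻] = 2s.
Ksp = [Mg²⁺]^3[PO₄³⁻]^2 = (3s)^3 · (2s)^2 = 108s^5
108s^5 = 1.8×10⁻²³  ⇒  s^5 = 1.7×10⁻²⁵
Taking the 5th root, s = 1.1×10⁻⁵ mol/L.

1.1×10⁻⁵ M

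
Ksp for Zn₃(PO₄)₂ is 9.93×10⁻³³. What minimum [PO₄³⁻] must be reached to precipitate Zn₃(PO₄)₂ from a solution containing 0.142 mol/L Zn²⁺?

The threshold for precipitation is Q = Ksp.
Zn₃(PO₄)₂(s) ⇌ 3 Zn²⁺(aq) + 2 PO₄³⁻(aq)
Ksp = [Zn²⁺]^3[PO₄³⁻]^2 = [PO₄³⁻]^2(0.142)^3
[PO₄³⁻]^2 = 9.93×10⁻³³ / (0.142)^3 = 3.47×10⁻³⁰
[PO₄³⁻] = 1.86×10⁻¹⁵ mol/L

1.86×10⁻¹⁵ M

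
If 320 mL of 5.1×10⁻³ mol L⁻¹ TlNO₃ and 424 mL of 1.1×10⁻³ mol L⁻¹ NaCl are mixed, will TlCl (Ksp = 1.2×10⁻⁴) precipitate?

The combined volume is 744 mL.
[Tl⁺] = (5.1×10⁻³)(320)/744 = 2.2×10⁻³ mol L⁻¹
[Cl⁻] = (1.1×10⁻³)(424)/744 = 6.3×10⁻⁴ mol L⁻¹
Q = [Tl⁺][Cl⁻] = 1.4×10⁻⁶
Q = 1.4×10⁻⁶ < Ksp = 1.2×10⁻⁴, so the solution is unsaturated and no precipitate forms.

No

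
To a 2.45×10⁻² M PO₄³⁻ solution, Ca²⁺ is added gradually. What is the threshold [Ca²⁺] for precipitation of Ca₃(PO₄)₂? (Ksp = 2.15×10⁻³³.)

Precipitation of each salt begins when its ion product equals Ksp.
Ca₃(PO₄)₂(s) ⇌ 3 Ca²⁺(aq) + 2 PO₄³⁻(aq)
Ksp = [Ca²⁺]^3[PO₄³⁻]^2 = [Ca²⁺]^3(2.45×10⁻²)^2
[Ca²⁺]^3 = 2.15×10⁻³³ / (2.45×10⁻²)^2 = 3.58×10⁻³⁰
[Ca²⁺] = 1.53×10⁻¹⁰ M

1.53×10⁻¹⁰ M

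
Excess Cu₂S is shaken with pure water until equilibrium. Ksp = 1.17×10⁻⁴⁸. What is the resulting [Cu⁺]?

1.33×10⁻¹⁶ M

Cu₂S(s) ⇌ 2 Cu⁺(aq) + S²⁻(aq)
Let s be the molar solubility. Then [Cu⁺] = 2s and [S²⁻] = s.
Ksp = [Cu⁺]^2[S²⁻] = (2s)^2 · s = 4s^3 = 1.17×10⁻⁴⁸
s = 6.64×10⁻¹⁷ M
[Cu⁺] = 2s = 1.33×10⁻¹⁶ M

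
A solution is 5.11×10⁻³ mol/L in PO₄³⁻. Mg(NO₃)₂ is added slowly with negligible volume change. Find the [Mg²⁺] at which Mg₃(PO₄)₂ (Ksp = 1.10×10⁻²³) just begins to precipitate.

7.50×10⁻⁷ M

The threshold for precipitation is Q = Ksp.
Mg₃(PO₄)₂(s) ⇌ 3 Mg²⁺(aq) + 2 PO₄³⁻(aq)
Ksp = [Mg²⁺]^3[PO₄³⁻]^2 = [Mg²⁺]^3(5.11×10⁻³)^2
[Mg²⁺]^3 = 1.10×10⁻²³ / (5.11×10⁻³)^2 = 4.21×10⁻¹⁹
[Mg²⁺] = 7.50×10⁻⁷ mol/L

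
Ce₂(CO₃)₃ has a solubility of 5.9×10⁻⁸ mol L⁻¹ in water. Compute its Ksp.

Ce₂(CO₃)₃(s) ⇌ 2 Ce³⁺(aq) + 3 CO₃²⁻(aq)
Call the molar solubility s, so that [Ce³⁺] = 2s and [CO₃²⁻] = 3s.
Ksp = [Ce³⁺]^2[CO₃²⁻]^3 = (2s)^2 · (3s)^3 = 108s^5
Ksp = 108 × (5.9×10⁻⁸)^5 = 7.7×10⁻³⁵

Ksp = 7.7×10⁻³⁵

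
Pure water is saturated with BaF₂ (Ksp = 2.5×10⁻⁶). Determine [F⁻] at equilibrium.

1.7×10⁻² M

BaF₂(s) ⇌ Ba²⁺(aq) + 2 F⁻(aq)
For each mole of BaF₂ that dissolves per liter, [Ba²⁺] = s and [F⁻] = 2s; let s denote this solubility.
Ksp = [Ba²⁺][F⁻]^2 = s · (2s)^2 = 4s^3 = 2.5×10⁻⁶
s = 8.5×10⁻³ M
[F⁻] = 2s = 1.7×10⁻² M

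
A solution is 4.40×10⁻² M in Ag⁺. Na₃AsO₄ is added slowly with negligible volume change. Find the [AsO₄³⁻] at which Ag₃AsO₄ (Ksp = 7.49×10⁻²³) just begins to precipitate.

8.79×10⁻¹⁹ M

Each salt precipitates once Q = Ksp for that salt.
Ag₃AsO₄(s) ⇌ 3 Ag⁺(aq) + AsO₄³⁻(aq)
Ksp = [Ag⁺]^3[AsO₄³⁻] = [AsO₄³⁻](4.40×10⁻²)^3
[AsO₄³⁻] = 7.49×10⁻²³ / (4.40×10⁻²)^3 = 8.79×10⁻¹⁹
[AsO₄³⁻] = 8.79×10⁻¹⁹ M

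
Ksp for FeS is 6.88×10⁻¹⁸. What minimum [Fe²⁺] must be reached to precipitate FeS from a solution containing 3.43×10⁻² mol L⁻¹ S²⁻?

2.01×10⁻¹⁶ M

The threshold for precipitation is Q = Ksp.
FeS(s) ⇌ Fe²⁺(aq) + S²⁻(aq)
Ksp = [Fe²⁺][S²⁻] = [Fe²⁺](3.43×10⁻²)
[Fe²⁺] = 6.88×10⁻¹⁸ / (3.43×10⁻²) = 2.01×10⁻¹⁶
[Fe²⁺] = 2.01×10⁻¹⁶ mol L⁻¹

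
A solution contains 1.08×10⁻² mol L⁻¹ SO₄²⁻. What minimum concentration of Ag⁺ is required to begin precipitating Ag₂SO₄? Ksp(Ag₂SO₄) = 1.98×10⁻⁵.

A salt starts to precipitate once the ion product Q reaches its Ksp.
Ag₂SO₄(s) ⇌ 2 Ag⁺(aq) + SO₄²⁻(aq)
Ksp = [Ag⁺]^2[SO₄²⁻] = [Ag⁺]^2(1.08×10⁻²)
[Ag⁺]^2 = 1.98×10⁻⁵ / (1.08×10⁻²) = 1.83×10⁻³
[Ag⁺] = 4.28×10⁻² mol L⁻¹

4.28×10⁻² M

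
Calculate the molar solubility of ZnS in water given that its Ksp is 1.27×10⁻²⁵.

ZnS(s) ⇌ Zn²⁺(aq) + S²⁻(aq)
If s mol/L of ZnS dissolves, [Zn²⁺] = s and [S²⁻] = s.
Ksp = [Zn²⁺][S²⁻] = s · s = s^2
s^2 = 1.27×10⁻²⁵
s = (1.27×10⁻²⁵)^(1/2) = 3.56×10⁻¹³ M

3.56×10⁻¹³ M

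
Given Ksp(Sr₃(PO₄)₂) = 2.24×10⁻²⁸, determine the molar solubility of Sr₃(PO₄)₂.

1.16×10⁻⁶ M

Sr₃(PO₄)₂(s) ⇌ 3 Sr²⁺(aq) + 2 PO₄³⁻(aq)
Let s be the molar solubility. Then [Sr²⁺] = 3s and [PO₄³⁻] = 2s.
Ksp = [Sr²⁺]^3[PO₄³⁻]^2 = (3s)^3 · (2s)^2 = 108s^5
108s^5 = 2.24×10⁻²⁸  ⇒  s^5 = 2.07×10⁻³⁰
Taking the 5th root, s = 1.16×10⁻⁶ mol L⁻¹.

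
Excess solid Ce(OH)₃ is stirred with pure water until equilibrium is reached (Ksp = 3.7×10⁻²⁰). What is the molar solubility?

Ce(OH)₃(s) ⇌ Ce³⁺(aq) + 3 OH⁻(aq)
With molar solubility s: [Ce³⁺] = s, [OH⁻] = 3s.
Ksp = [Ce³⁺][OH⁻]^3 = s · (3s)^3 = 27s^4
27s^4 = 3.7×10⁻²⁰  ⇒  s^4 = 1.4×10⁻²¹
Taking the 4th root, s = 6.1×10⁻⁶ mol/L.

6.1×10⁻⁶ M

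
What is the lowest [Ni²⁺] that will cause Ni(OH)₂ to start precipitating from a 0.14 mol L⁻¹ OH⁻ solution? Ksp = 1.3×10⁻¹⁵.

6.6×10⁻¹⁴ M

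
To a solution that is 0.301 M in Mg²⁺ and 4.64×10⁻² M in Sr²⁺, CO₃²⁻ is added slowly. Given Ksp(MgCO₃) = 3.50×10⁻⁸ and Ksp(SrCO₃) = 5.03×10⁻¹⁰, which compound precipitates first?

A salt starts to precipitate once the ion product Q reaches its Ksp.
For MgCO₃: [CO₃²⁻] = (Ksp/[Mg²⁺]) = 1.16×10⁻⁷ M
For SrCO₃: [CO₃²⁻] = (Ksp/[Sr²⁺]) = 1.08×10⁻⁸ M
Since SrCO₃ needs less CO₃²⁻ to reach saturation, it precipitates first.

SrCO₃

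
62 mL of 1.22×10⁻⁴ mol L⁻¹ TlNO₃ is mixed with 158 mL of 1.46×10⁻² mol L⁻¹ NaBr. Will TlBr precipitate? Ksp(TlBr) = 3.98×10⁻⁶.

After mixing, V = 62 mL + 158 mL = 220 mL.
[Tl⁺] = (1.22×10⁻⁴)(62)/220 = 3.44×10⁻⁵ mol L⁻¹
[Br⁻] = (1.46×10⁻²)(158)/220 = 1.05×10⁻² mol L⁻¹
Q = [Tl⁺][Br⁻] = 3.61×10⁻⁷
Q = 3.61×10⁻⁷ < Ksp = 3.98×10⁻⁶, so the solution is unsaturated and no precipitate forms.

No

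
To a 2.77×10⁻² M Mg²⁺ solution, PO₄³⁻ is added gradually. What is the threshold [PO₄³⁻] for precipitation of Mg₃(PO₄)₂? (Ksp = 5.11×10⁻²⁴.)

4.90×10⁻¹⁰ M

Precipitation of each salt begins when its ion product equals Ksp.
Mg₃(PO₄)₂(s) ⇌ 3 Mg²⁺(aq) + 2 PO₄³⁻(aq)
Ksp = [Mg²⁺]^3[PO₄³⁻]^2 = [PO₄³⁻]^2(2.77×10⁻²)^3
[PO₄³⁻]^2 = 5.11×10⁻²⁴ / (2.77×10⁻²)^3 = 2.40×10⁻¹⁹
[PO₄³⁻] = 4.90×10⁻¹⁰ M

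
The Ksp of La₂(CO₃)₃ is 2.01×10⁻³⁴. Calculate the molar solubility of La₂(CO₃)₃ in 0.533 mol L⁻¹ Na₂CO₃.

La₂(CO₃)₃(s) ⇌ 2 La³⁺(aq) + 3 CO₃²⁻(aq)
With CO₃²⁻ already at 0.533 mol L⁻¹ and s small, take [CO₃²⁻] ≈ 0.533 mol L⁻¹ and [La³⁺] = 2s.
Ksp = [La³⁺]^2[CO₃²⁻]^3 = (2s)^2(0.533)^3
(2s)^2 = 2.01×10⁻³⁴ / (0.533)^3 = 1.33×10⁻³³
s = 1.82×10⁻¹⁷ mol L⁻¹

1.82×10⁻¹⁷ M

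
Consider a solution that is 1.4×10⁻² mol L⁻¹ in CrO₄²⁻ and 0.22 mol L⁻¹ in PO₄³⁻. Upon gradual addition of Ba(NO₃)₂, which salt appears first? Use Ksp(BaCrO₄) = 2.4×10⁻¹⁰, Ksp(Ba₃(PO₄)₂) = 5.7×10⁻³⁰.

Ba₃(PO₄)₂

Each salt precipitates once Q = Ksp for that salt.
For BaCrO₄: [Ba²⁺] = (Ksp/[CrO₄²⁻]) = 1.7×10⁻⁸ mol L⁻¹
For Ba₃(PO₄)₂: [Ba²⁺] = (Ksp/[PO₄³⁻]^2)^(1/3) = 4.9×10⁻¹⁰ mol L⁻¹
The smaller threshold [Ba²⁺] is reached first, so Ba₃(PO₄)₂ precipitates first.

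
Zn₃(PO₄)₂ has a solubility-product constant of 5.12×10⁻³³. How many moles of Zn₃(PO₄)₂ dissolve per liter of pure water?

Zn₃(PO₄)₂(s) ⇌ 3 Zn²⁺(aq) + 2 PO₄³⁻(aq)
With molar solubility s: [Zn²⁺] = 3s, [PO₄³⁻] = 2s.
Ksp = [Zn²⁺]^3[PO₄³⁻]^2 = (3s)^3 · (2s)^2 = 108s^5
108s^5 = 5.12×10⁻³³  ⇒  s^5 = 4.74×10⁻³⁵
s = (4.74×10⁻³⁵)^(1/5) = 1.37×10⁻⁷ mol L⁻¹

1.37×10⁻⁷ M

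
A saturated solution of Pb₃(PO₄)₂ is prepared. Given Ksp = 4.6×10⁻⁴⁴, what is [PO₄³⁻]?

Pb₃(PO₄)₂(s) ⇌ 3 Pb²⁺(aq) + 2 PO₄³⁻(aq)
If s mol/L of Pb₃(PO₄)₂ dissolves, [Pb²⁺] = 3s and [PO₄³⁻] = 2s.
Ksp = [Pb²⁺]^3[PO₄³⁻]^2 = (3s)^3 · (2s)^2 = 108s^5 = 4.6×10⁻⁴⁴
s = 8.4×10⁻¹⁰ mol/L
[PO₄³⁻] = 2s = 1.7×10⁻⁹ mol/L

1.7×10⁻⁹ M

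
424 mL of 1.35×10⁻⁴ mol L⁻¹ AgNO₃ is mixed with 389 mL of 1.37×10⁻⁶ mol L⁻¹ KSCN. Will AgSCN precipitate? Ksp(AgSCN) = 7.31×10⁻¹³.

The combined volume is 813 mL.
[Ag⁺] = (1.35×10⁻⁴)(424)/813 = 7.04×10⁻⁵ mol L⁻¹
[SCN⁻] = (1.37×10⁻⁶)(389)/813 = 6.56×10⁻⁷ mol L⁻¹
Q = [Ag⁺][SCN⁻] = 4.62×10⁻¹¹
Q = 4.62×10⁻¹¹ > Ksp = 7.31×10⁻¹³, so the solution is supersaturated and AgSCN precipitates.

Yes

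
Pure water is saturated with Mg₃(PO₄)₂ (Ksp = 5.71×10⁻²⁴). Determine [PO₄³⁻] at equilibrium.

1.76×10⁻⁵ M

Mg₃(PO₄)₂(s) ⇌ 3 Mg²⁺(aq) + 2 PO₄³⁻(aq)
Let s be the molar solubility. Then [Mg²⁺] = 3s and [PO₄³⁻] = 2s.
Ksp = [Mg²⁺]^3[PO₄³⁻]^2 = (3s)^3 · (2s)^2 = 108s^5 = 5.71×10⁻²⁴
s = 8.80×10⁻⁶ mol L⁻¹
[PO₄³⁻] = 2s = 1.76×10⁻⁵ mol L⁻¹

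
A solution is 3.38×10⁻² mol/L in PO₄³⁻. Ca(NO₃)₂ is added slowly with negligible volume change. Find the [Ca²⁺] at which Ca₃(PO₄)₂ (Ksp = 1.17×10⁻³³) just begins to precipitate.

1.01×10⁻¹⁰ M

The threshold for precipitation is Q = Ksp.
Ca₃(PO₄)₂(s) ⇌ 3 Ca²⁺(aq) + 2 PO₄³⁻(aq)
Ksp = [Ca²⁺]^3[PO₄³⁻]^2 = [Ca²⁺]^3(3.38×10⁻²)^2
[Ca²⁺]^3 = 1.17×10⁻³³ / (3.38×10⁻²)^2 = 1.02×10⁻³⁰
[Ca²⁺] = 1.01×10⁻¹⁰ mol/L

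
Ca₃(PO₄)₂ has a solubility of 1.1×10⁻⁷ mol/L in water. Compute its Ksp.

Ca₃(PO₄)₂(s) ⇌ 3 Ca²⁺(aq) + 2 PO₄³⁻(aq)
With molar solubility s: [Ca²⁺] = 3s, [PO₄³⁻] = 2s.
Ksp = [Ca²⁺]^3[PO₄³⁻]^2 = (3s)^3 · (2s)^2 = 108s^5
Ksp = 108 × (1.1×10⁻⁷)^5 = 1.7×10⁻³³

Ksp = 1.7×10⁻³³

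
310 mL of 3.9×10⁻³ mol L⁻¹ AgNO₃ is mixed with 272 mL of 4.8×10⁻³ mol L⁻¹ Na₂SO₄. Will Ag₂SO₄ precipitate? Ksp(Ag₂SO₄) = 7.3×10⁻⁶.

After mixing, V = 310 mL + 272 mL = 582 mL.
[Ag⁺] = (3.9×10⁻³)(310)/582 = 2.1×10⁻³ mol L⁻¹
[SO₄²⁻] = (4.8×10⁻³)(272)/582 = 2.2×10⁻³ mol L⁻¹
Q = [Ag⁺]^2[SO₄²⁻] = 9.7×10⁻⁹
Q < Ksp (9.7×10⁻⁹ vs 7.3×10⁻⁶); the solution remains unsaturated and no precipitate forms.

No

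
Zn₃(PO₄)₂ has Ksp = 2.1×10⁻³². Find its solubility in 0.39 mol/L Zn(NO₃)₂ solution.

3.0×10⁻¹⁶ M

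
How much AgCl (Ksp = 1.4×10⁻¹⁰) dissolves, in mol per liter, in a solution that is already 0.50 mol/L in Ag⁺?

AgCl(s) ⇌ Ag⁺(aq) + Cl⁻(aq)
With Ag⁺ already at 0.50 mol/L and s small, take [Ag⁺] ≈ 0.50 mol/L and [Cl⁻] = s.
Ksp = [Ag⁺][Cl⁻] = (0.50)s
s = 1.4×10⁻¹⁰ / (0.50) = 2.8×10⁻¹⁰
s = 2.8×10⁻¹⁰ mol/L

2.8×10⁻¹⁰ M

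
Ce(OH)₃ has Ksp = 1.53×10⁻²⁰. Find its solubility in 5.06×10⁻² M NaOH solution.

1.18×10⁻¹⁶ M

Ce(OH)₃(s) ⇌ Ce³⁺(aq) + 3 OH⁻(aq)
Let s be the solubility of Ce(OH)₃ here. The common ion gives [OH⁻] ≈ 5.06×10⁻² M, and [Ce³⁺] = s.
Ksp = [Ce³⁺][OH⁻]^3 = s(5.06×10⁻²)^3
s = 1.53×10⁻²⁰ / (5.06×10⁻²)^3 = 1.18×10⁻¹⁶
s = 1.18×10⁻¹⁶ M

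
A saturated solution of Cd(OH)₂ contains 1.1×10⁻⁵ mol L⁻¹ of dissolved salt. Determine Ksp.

Ksp = 5.3×10⁻¹⁵

Cd(OH)₂(s) ⇌ Cd²⁺(aq) + 2 OH⁻(aq)
For each mole of Cd(OH)₂ that dissolves per liter, [Cd²⁺] = s and [OH⁻] = 2s; let s denote this solubility.
Ksp = [Cd²⁺][OH⁻]^2 = s · (2s)^2 = 4s^3
Ksp = 4 × (1.1×10⁻⁵)^3 = 5.3×10⁻¹⁵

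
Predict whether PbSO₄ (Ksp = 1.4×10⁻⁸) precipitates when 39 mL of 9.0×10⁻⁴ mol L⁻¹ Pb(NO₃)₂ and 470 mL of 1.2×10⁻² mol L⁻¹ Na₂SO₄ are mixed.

Yes

After mixing, V = 39 mL + 470 mL = 509 mL.
[Pb²⁺] = (9.0×10⁻⁴)(39)/509 = 6.9×10⁻⁵ mol L⁻¹
[SO₄²⁻] = (1.2×10⁻²)(470)/509 = 1.1×10⁻² mol L⁻¹
Q = [Pb²⁺][SO₄²⁻] = 7.6×10⁻⁷
Since Q (7.6×10⁻⁷) exceeds Ksp (1.4×10⁻⁸), PbSO₄ will precipitate.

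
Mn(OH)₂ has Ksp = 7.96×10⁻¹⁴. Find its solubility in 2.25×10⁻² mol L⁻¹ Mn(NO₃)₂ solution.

9.40×10⁻⁷ M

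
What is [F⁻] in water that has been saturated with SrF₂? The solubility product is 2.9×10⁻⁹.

SrF₂(s) ⇌ Sr²⁺(aq) + 2 F⁻(aq)
Let s be the molar solubility. Then [Sr²⁺] = s and [F⁻] = 2s.
Ksp = [Sr²⁺][F⁻]^2 = s · (2s)^2 = 4s^3 = 2.9×10⁻⁹
s = 9.0×10⁻⁴ mol/L
[F⁻] = 2s = 1.8×10⁻³ mol/L

1.8×10⁻³ M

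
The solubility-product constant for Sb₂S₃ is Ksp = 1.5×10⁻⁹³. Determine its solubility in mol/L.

Sb₂S₃(s) ⇌ 2 Sb³⁺(aq) + 3 S²⁻(aq)
If s mol/L of Sb₂S₃ dissolves, [Sb³⁺] = 2s and [S²⁻] = 3s.
Ksp = [Sb³⁺]^2[S²⁻]^3 = (2s)^2 · (3s)^3 = 108s^5
108s^5 = 1.5×10⁻⁹³  ⇒  s^5 = 1.4×10⁻⁹⁵
Taking the 5th root, s = 1.1×10⁻¹⁹ M.

1.1×10⁻¹⁹ M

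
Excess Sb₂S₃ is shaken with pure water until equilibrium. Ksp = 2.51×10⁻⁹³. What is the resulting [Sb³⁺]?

Sb₂S₃(s) ⇌ 2 Sb³⁺(aq) + 3 S²⁻(aq)
Let s be the molar solubility. Then [Sb³⁺] = 2s and [S²⁻] = 3s.
Ksp = [Sb³⁺]^2[S²⁻]^3 = (2s)^2 · (3s)^3 = 108s^5 = 2.51×10⁻⁹³
s = 1.18×10⁻¹⁹ M
[Sb³⁺] = 2s = 2.37×10⁻¹⁹ M

2.37×10⁻¹⁹ M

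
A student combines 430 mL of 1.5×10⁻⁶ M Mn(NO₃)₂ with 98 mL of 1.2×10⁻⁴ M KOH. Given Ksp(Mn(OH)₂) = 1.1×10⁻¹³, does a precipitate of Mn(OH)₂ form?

No

The combined volume is 528 mL.
[Mn²⁺] = (1.5×10⁻⁶)(430)/528 = 1.2×10⁻⁶ M
[OH⁻] = (1.2×10⁻⁴)(98)/528 = 2.2×10⁻⁵ M
Q = [Mn²⁺][OH⁻]^2 = 6.1×10⁻¹⁶
Since Q (6.1×10⁻¹⁶) is less than Ksp (1.1×10⁻¹³), no Mn(OH)₂ precipitates.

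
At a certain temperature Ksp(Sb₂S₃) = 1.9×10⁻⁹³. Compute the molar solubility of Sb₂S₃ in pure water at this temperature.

Sb₂S₃(s) ⇌ 2 Sb³⁺(aq) + 3 S²⁻(aq)
Call the molar solubility s, so that [Sb³⁺] = 2s and [S²⁻] = 3s.
Ksp = [Sb³⁺]^2[S²⁻]^3 = (2s)^2 · (3s)^3 = 108s^5
108s^5 = 1.9×10⁻⁹³  ⇒  s^5 = 1.8×10⁻⁹⁵
s = (1.8×10⁻⁹⁵)^(1/5) = 1.1×10⁻¹⁹ mol/L

1.1×10⁻¹⁹ M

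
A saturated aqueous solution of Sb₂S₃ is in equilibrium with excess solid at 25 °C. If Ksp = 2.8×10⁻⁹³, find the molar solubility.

1.2×10⁻¹⁹ M

Sb₂S₃(s) ⇌ 2 Sb³⁺(aq) + 3 S²⁻(aq)
Call the molar solubility s, so that [Sb³⁺] = 2s and [S²⁻] = 3s.
Ksp = [Sb³⁺]^2[S²⁻]^3 = (2s)^2 · (3s)^3 = 108s^5
108s^5 = 2.8×10⁻⁹³  ⇒  s^5 = 2.6×10⁻⁹⁵
Taking the 5th root, s = 1.2×10⁻¹⁹ M.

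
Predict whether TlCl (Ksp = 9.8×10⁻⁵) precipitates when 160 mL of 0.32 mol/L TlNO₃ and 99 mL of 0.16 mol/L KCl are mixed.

Yes

After mixing, V = 160 mL + 99 mL = 259 mL.
[Tl⁺] = (0.32)(160)/259 = 0.20 mol/L
[Cl⁻] = (0.16)(99)/259 = 6.1×10⁻² mol/L
Q = [Tl⁺][Cl⁻] = 1.2×10⁻²
Since Q (1.2×10⁻²) exceeds Ksp (9.8×10⁻⁵), TlCl will precipitate.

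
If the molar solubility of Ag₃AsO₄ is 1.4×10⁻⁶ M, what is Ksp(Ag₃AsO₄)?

Ksp = 1.0×10⁻²²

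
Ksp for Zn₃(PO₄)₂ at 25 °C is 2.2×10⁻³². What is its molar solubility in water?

1.8×10⁻⁷ M

Zn₃(PO₄)₂(s) ⇌ 3 Zn²⁺(aq) + 2 PO₄³⁻(aq)
With molar solubility s: [Zn²⁺] = 3s, [PO₄³⁻] = 2s.
Ksp = [Zn²⁺]^3[PO₄³⁻]^2 = (3s)^3 · (2s)^2 = 108s^5
108s^5 = 2.2×10⁻³²  ⇒  s^5 = 2.0×10⁻³⁴
s = (2.0×10⁻³⁴)^(1/5) = 1.8×10⁻⁷ mol L⁻¹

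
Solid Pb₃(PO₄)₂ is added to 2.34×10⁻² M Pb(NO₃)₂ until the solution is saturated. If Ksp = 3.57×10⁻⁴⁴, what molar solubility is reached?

2.64×10⁻²⁰ M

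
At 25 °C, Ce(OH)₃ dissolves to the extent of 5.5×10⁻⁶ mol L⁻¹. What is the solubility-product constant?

Ksp = 2.5×10⁻²⁰

Ce(OH)₃(s) ⇌ Ce³⁺(aq) + 3 OH⁻(aq)
For each mole of Ce(OH)₃ that dissolves per liter, [Ce³⁺] = s and [OH⁻] = 3s; let s denote this solubility.
Ksp = [Ce³⁺][OH⁻]^3 = s · (3s)^3 = 27s^4
Ksp = 27 × (5.5×10⁻⁶)^4 = 2.5×10⁻²⁰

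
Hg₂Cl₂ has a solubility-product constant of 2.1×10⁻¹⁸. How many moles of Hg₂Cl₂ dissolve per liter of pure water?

Hg₂Cl₂(s) ⇌ Hg₂²⁺(aq) + 2 Cl⁻(aq)
With molar solubility s: [Hg₂²⁺] = s, [Cl⁻] = 2s.
Ksp = [Hg₂²⁺][Cl⁻]^2 = s · (2s)^2 = 4s^3
4s^3 = 2.1×10⁻¹⁸  ⇒  s^3 = 5.3×10⁻¹⁹
Taking the 3rd root, s = 8.1×10⁻⁷ mol L⁻¹.

8.1×10⁻⁷ M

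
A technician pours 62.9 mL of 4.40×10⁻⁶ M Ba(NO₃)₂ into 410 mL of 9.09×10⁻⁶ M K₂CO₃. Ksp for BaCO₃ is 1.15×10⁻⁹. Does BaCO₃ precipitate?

No

After mixing, V = 62.9 mL + 410 mL = 472.9 mL.
[Ba²⁺] = (4.40×10⁻⁶)(62.9)/472.9 = 5.85×10⁻⁷ M
[CO₃²⁻] = (9.09×10⁻⁶)(410)/472.9 = 7.88×10⁻⁶ M
Q = [Ba²⁺][CO₃²⁻] = 4.61×10⁻¹²
Q = 4.61×10⁻¹² < Ksp = 1.15×10⁻⁹, so the solution is unsaturated and no precipitate forms.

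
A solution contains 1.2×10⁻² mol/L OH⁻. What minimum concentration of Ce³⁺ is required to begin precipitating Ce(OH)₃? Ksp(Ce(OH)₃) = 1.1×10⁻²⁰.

6.4×10⁻¹⁵ M

Precipitation begins when Q = Ksp.
Ce(OH)₃(s) ⇌ Ce³⁺(aq) + 3 OH⁻(aq)
Ksp = [Ce³⁺][OH⁻]^3 = [Ce³⁺](1.2×10⁻²)^3
[Ce³⁺] = 1.1×10⁻²⁰ / (1.2×10⁻²)^3 = 6.4×10⁻¹⁵
[Ce³⁺] = 6.4×10⁻¹⁵ mol/L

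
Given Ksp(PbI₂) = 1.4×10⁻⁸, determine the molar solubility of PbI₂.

1.5×10⁻³ M

PbI₂(s) ⇌ Pb²⁺(aq) + 2 I⁻(aq)
For each mole of PbI₂ that dissolves per liter, [Pb²⁺] = s and [I⁻] = 2s; let s denote this solubility.
Ksp = [Pb²⁺][I⁻]^2 = s · (2s)^2 = 4s^3
4s^3 = 1.4×10⁻⁸  ⇒  s^3 = 3.5×10⁻⁹
Taking the 3rd root, s = 1.5×10⁻³ mol/L.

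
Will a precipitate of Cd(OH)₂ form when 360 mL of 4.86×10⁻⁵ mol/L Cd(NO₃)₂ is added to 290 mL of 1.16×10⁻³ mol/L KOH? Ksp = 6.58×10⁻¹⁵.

Yes

Total volume after mixing = 360 + 290 = 650 mL.
[Cd²⁺] = (4.86×10⁻⁵)(360)/650 = 2.69×10⁻⁵ mol/L
[OH⁻] = (1.16×10⁻³)(290)/650 = 5.18×10⁻⁴ mol/L
Q = [Cd²⁺][OH⁻]^2 = 7.21×10⁻¹²
Because Q > Ksp (7.21×10⁻¹² vs 6.58×10⁻¹⁵), a precipitate of Cd(OH)₂ forms.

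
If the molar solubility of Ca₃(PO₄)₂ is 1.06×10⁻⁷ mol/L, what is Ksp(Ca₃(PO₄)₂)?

Ksp = 1.45×10⁻³³

Ca₃(PO₄)₂(s) ⇌ 3 Ca²⁺(aq) + 2 PO₄³⁻(aq)
With molar solubility s: [Ca²⁺] = 3s, [PO₄³⁻] = 2s.
Ksp = [Ca²⁺]^3[PO₄³⁻]^2 = (3s)^3 · (2s)^2 = 108s^5
Ksp = 108 × (1.06×10⁻⁷)^5 = 1.45×10⁻³³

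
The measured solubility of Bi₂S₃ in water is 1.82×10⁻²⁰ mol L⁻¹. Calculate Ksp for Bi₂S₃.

Ksp = 2.16×10⁻⁹⁷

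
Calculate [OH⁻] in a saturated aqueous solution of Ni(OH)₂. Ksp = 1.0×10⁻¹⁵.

Ni(OH)₂(s) ⇌ Ni²⁺(aq) + 2 OH⁻(aq)
With molar solubility s: [Ni²⁺] = s, [OH⁻] = 2s.
Ksp = [Ni²⁺][OH⁻]^2 = s · (2s)^2 = 4s^3 = 1.0×10⁻¹⁵
s = 6.3×10⁻⁶ mol L⁻¹
[OH⁻] = 2s = 1.3×10⁻⁵ mol L⁻¹

1.3×10⁻⁵ M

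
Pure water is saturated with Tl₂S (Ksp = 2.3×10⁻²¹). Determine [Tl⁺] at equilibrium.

Tl₂S(s) ⇌ 2 Tl⁺(aq) + S²⁻(aq)
If s mol/L of Tl₂S dissolves, [Tl⁺] = 2s and [S²⁻] = s.
Ksp = [Tl⁺]^2[S²⁻] = (2s)^2 · s = 4s^3 = 2.3×10⁻²¹
s = 8.3×10⁻⁸ mol L⁻¹
[Tl⁺] = 2s = 1.7×10⁻⁷ mol L⁻¹

1.7×10⁻⁷ M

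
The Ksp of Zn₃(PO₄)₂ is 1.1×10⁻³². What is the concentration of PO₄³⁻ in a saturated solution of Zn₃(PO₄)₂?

3.2×10⁻⁷ M

Zn₃(PO₄)₂(s) ⇌ 3 Zn²⁺(aq) + 2 PO₄³⁻(aq)
If s mol/L of Zn₃(PO₄)₂ dissolves, [Zn²⁺] = 3s and [PO₄³⁻] = 2s.
Ksp = [Zn²⁺]^3[PO₄³⁻]^2 = (3s)^3 · (2s)^2 = 108s^5 = 1.1×10⁻³²
s = 1.6×10⁻⁷ mol L⁻¹
[PO₄³⁻] = 2s = 3.2×10⁻⁷ mol L⁻¹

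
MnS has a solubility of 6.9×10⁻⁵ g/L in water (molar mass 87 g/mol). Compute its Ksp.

s = (6.9×10⁻⁵ g L⁻¹)/(87 g mol⁻¹) = 7.931×10⁻⁷ M
MnS(s) ⇌ Mn²⁺(aq) + S²⁻(aq)
For each mole of MnS that dissolves per liter, [Mn²⁺] = s and [S²⁻] = s; let s denote this solubility.
Ksp = [Mn²⁺][S²⁻] = s · s = s^2
Ksp = (7.931×10⁻⁷)^2 = 6.3×10⁻¹³

Ksp = 6.3×10⁻¹³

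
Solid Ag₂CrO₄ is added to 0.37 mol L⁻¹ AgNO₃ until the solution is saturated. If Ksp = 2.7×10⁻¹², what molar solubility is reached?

2.0×10⁻¹¹ M

Ag₂CrO₄(s) ⇌ 2 Ag⁺(aq) + CrO₄²⁻(aq)
Let s be the solubility of Ag₂CrO₄ here. The common ion gives [Ag⁺] ≈ 0.37 mol L⁻¹, and [CrO₄²⁻] = s.
Ksp = [Ag⁺]^2[CrO₄²⁻] = (0.37)^2s
s = 2.7×10⁻¹² / (0.37)^2 = 2.0×10⁻¹¹
s = 2.0×10⁻¹¹ mol L⁻¹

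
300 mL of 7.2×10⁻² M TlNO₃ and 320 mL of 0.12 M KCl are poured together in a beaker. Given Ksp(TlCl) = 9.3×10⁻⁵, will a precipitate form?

Yes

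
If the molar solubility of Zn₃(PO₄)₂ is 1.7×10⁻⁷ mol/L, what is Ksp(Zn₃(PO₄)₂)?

Ksp = 1.5×10⁻³²

Zn₃(PO₄)₂(s) ⇌ 3 Zn²⁺(aq) + 2 PO₄³⁻(aq)
If s mol/L of Zn₃(PO₄)₂ dissolves, [Zn²⁺] = 3s and [PO₄³⁻] = 2s.
Ksp = [Zn²⁺]^3[PO₄³⁻]^2 = (3s)^3 · (2s)^2 = 108s^5
Ksp = 108 × (1.7×10⁻⁷)^5 = 1.5×10⁻³²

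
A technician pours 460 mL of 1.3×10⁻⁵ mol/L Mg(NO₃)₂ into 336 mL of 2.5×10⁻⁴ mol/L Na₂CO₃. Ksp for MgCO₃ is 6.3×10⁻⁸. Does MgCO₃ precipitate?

No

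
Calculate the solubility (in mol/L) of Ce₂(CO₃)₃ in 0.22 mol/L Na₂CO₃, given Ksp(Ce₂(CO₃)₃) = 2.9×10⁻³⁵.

Ce₂(CO₃)₃(s) ⇌ 2 Ce³⁺(aq) + 3 CO₃²⁻(aq)
CO₃²⁻ is already present at 0.22 mol/L. If s mol/L of Ce₂(CO₃)₃ dissolves, [Ce³⁺] = 2s while [CO₃²⁻] ≈ 0.22 mol/L.
Ksp = [Ce³⁺]^2[CO₃²⁻]^3 = (2s)^2(0.22)^3
(2s)^2 = 2.9×10⁻³⁵ / (0.22)^3 = 2.7×10⁻³³
s = 2.6×10⁻¹⁷ mol/L

2.6×10⁻¹⁷ M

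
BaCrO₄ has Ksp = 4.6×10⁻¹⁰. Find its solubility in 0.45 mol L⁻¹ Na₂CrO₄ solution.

1.0×10⁻⁹ M

BaCrO₄(s) ⇌ Ba²⁺(aq) + CrO₄²⁻(aq)
The solution already contains CrO₄²⁻ at 0.45 mol L⁻¹. Let s be the molar solubility of BaCrO₄.
[CrO₄²⁻] ≈ 0.45 mol L⁻¹ (common ion dominates); [Ba²⁺] = s.
Ksp = [Ba²⁺][CrO₄²⁻] = s(0.45)
s = 4.6×10⁻¹⁰ / (0.45) = 1.0×10⁻⁹
s = 1.0×10⁻⁹ mol L⁻¹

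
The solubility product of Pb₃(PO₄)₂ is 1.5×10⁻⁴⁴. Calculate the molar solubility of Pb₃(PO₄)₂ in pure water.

Pb₃(PO₄)₂(s) ⇌ 3 Pb²⁺(aq) + 2 PO₄³⁻(aq)
Let s be the molar solubility. Then [Pb²⁺] = 3s and [PO₄³⁻] = 2s.
Ksp = [Pb²⁺]^3[PO₄³⁻]^2 = (3s)^3 · (2s)^2 = 108s^5
108s^5 = 1.5×10⁻⁴⁴  ⇒  s^5 = 1.4×10⁻⁴⁶
Taking the 5th root, s = 6.7×10⁻¹⁰ M.

6.7×10⁻¹⁰ M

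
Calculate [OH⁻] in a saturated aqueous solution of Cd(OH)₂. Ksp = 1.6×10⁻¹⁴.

3.2×10⁻⁵ M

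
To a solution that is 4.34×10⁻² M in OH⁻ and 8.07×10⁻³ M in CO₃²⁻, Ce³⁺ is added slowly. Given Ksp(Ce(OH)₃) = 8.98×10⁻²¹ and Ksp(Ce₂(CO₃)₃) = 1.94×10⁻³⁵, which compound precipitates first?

Ce(OH)₃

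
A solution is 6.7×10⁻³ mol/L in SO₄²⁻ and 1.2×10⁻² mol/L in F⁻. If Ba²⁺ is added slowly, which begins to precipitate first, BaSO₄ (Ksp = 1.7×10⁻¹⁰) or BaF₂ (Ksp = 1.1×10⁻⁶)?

BaSO₄

Each salt precipitates once Q = Ksp for that salt.
For BaSO₄: [Ba²⁺] = (Ksp/[SO₄²⁻]) = 2.5×10⁻⁸ mol/L
For BaF₂: [Ba²⁺] = (Ksp/[F⁻]^2) = 7.6×10⁻³ mol/L
Since BaSO₄ needs less Ba²⁺ to reach saturation, it precipitates first.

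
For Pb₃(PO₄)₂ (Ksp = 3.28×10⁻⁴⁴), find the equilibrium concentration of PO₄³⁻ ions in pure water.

Pb₃(PO₄)₂(s) ⇌ 3 Pb²⁺(aq) + 2 PO₄³⁻(aq)
If s mol/L of Pb₃(PO₄)₂ dissolves, [Pb²⁺] = 3s and [PO₄³⁻] = 2s.
Ksp = [Pb²⁺]^3[PO₄³⁻]^2 = (3s)^3 · (2s)^2 = 108s^5 = 3.28×10⁻⁴⁴
s = 7.88×10⁻¹⁰ mol/L
[PO₄³⁻] = 2s = 1.58×10⁻⁹ mol/L

1.58×10⁻⁹ M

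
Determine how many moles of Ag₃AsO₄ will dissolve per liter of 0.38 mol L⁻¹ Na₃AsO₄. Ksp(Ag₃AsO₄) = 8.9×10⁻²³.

2.1×10⁻⁸ M

Ag₃AsO₄(s) ⇌ 3 Ag⁺(aq) + AsO₄³⁻(aq)
The solution already contains AsO₄³⁻ at 0.38 mol L⁻¹. Let s be the molar solubility of Ag₃AsO₄.
[AsO₄³⁻] ≈ 0.38 mol L⁻¹ (common ion dominates); [Ag⁺] = 3s.
Ksp = [Ag⁺]^3[AsO₄³⁻] = (3s)^3(0.38)
(3s)^3 = 8.9×10⁻²³ / (0.38) = 2.3×10⁻²²
s = 2.1×10⁻⁸ mol L⁻¹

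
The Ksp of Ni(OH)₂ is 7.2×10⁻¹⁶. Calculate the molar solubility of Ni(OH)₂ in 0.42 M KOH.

Ni(OH)₂(s) ⇌ Ni²⁺(aq) + 2 OH⁻(aq)
The solution already contains OH⁻ at 0.42 M. Let s be the molar solubility of Ni(OH)₂.
[OH⁻] ≈ 0.42 M (common ion dominates); [Ni²⁺] = s.
Ksp = [Ni²⁺][OH⁻]^2 = s(0.42)^2
s = 7.2×10⁻¹⁶ / (0.42)^2 = 4.1×10⁻¹⁵
s = 4.1×10⁻¹⁵ M

4.1×10⁻¹⁵ M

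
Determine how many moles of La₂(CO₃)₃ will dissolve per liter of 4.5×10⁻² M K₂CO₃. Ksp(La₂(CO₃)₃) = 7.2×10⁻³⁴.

La₂(CO₃)₃(s) ⇌ 2 La³⁺(aq) + 3 CO₃²⁻(aq)
CO₃²⁻ is already present at 4.5×10⁻² M. If s mol/L of La₂(CO₃)₃ dissolves, [La³⁺] = 2s while [CO₃²⁻] ≈ 4.5×10⁻² M.
Ksp = [La³⁺]^2[CO₃²⁻]^3 = (2s)^2(4.5×10⁻²)^3
(2s)^2 = 7.2×10⁻³⁴ / (4.5×10⁻²)^3 = 7.9×10⁻³⁰
s = 1.4×10⁻¹⁵ M

1.4×10⁻¹⁵ M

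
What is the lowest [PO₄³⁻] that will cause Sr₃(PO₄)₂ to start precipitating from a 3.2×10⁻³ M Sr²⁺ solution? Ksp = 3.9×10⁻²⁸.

1.1×10⁻¹⁰ M

Each salt precipitates once Q = Ksp for that salt.
Sr₃(PO₄)₂(s) ⇌ 3 Sr²⁺(aq) + 2 PO₄³⁻(aq)
Ksp = [Sr²⁺]^3[PO₄³⁻]^2 = [PO₄³⁻]^2(3.2×10⁻³)^3
[PO₄³⁻]^2 = 3.9×10⁻²⁸ / (3.2×10⁻³)^3 = 1.2×10⁻²⁰
[PO₄³⁻] = 1.1×10⁻¹⁰ M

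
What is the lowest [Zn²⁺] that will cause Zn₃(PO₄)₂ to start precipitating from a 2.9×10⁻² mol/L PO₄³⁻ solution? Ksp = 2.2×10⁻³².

3.0×10⁻¹⁰ M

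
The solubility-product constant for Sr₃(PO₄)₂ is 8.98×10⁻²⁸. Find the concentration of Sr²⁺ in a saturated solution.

Sr₃(PO₄)₂(s) ⇌ 3 Sr²⁺(aq) + 2 PO₄³⁻(aq)
With molar solubility s: [Sr²⁺] = 3s, [PO₄³⁻] = 2s.
Ksp = [Sr²⁺]^3[PO₄³⁻]^2 = (3s)^3 · (2s)^2 = 108s^5 = 8.98×10⁻²⁸
s = 1.53×10⁻⁶ M
[Sr²⁺] = 3s = 4.58×10⁻⁶ M

4.58×10⁻⁶ M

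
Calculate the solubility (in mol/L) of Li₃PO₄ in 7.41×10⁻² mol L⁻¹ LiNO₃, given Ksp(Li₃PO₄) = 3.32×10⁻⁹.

8.16×10⁻⁶ M

Li₃PO₄(s) ⇌ 3 Li⁺(aq) + PO₄³⁻(aq)
With Li⁺ already at 7.41×10⁻² mol L⁻¹ and s small, take [Li⁺] ≈ 7.41×10⁻² mol L⁻¹ and [PO₄³⁻] = s.
Ksp = [Li⁺]^3[PO₄³⁻] = (7.41×10⁻²)^3s
s = 3.32×10⁻⁹ / (7.41×10⁻²)^3 = 8.16×10⁻⁶
s = 8.16×10⁻⁶ mol L⁻¹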